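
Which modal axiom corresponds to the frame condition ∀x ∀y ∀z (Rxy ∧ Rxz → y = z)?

A defining formula is ◇q → □q (the CD axiom).
Suppose ◇q→□q is valid. Take Rxy, Rxz and set V(q)={y}. Then ◇q at x, so □q at x, so q at z, i.e. z=y.

◇q → □q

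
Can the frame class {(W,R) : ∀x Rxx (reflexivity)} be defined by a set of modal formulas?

The condition is reflexivity. A defining modal formula is □r → r.
Suppose □r→r is valid. At any x set V(r)={w : Rxw}. Then □r holds at x, so r holds at x, i.e. Rxx.

Yes, by □r → r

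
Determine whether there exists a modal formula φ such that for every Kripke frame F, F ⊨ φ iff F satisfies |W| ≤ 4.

Any modally definable frame class is closed under disjoint unions.
Any modal formula valid on each of 5 disjoint one-world frames is valid on their disjoint union (validity is preserved under disjoint unions). Each one-world frame has |W|=1≤4, but the union has |W|=5.
Hence having at most 4 worlds is not modally definable.

Not modally definable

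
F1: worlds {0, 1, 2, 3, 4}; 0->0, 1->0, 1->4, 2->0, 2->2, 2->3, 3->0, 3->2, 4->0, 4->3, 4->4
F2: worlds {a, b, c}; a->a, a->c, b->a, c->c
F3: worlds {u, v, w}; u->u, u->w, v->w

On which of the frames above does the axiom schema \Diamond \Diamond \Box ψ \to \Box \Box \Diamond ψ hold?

Frame correspondent (Sahlqvist): \forall x \forall y \forall z ((x R^2 y \wedge x R^2 z) \to \exists w (yRw \wedge zRw)) — i.e. a generalized confluence (Geach) condition.
F1: condition met.
F2: condition met.
F3: fails — uR²u, uR²w but no t with uRt and wRt.
Valid on: F1, F2.

F1, F2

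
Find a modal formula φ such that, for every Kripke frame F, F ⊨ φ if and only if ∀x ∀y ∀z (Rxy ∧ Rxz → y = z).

◇ψ → □ψ

A defining formula is ◇ψ → □ψ (the CD axiom).
Suppose ◇ψ→□ψ is valid. Take Rxy, Rxz and set V(ψ)={y}. Then ◇ψ at x, so □ψ at x, so ψ at z, i.e. z=y.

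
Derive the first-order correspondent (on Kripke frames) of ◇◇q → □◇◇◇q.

This is a Sahlqvist (Geach-type) schema ◇^2□^0q → □^1◇^3q.
First-order correspondent: ∀x ∀y ∀z ((xR²y ∧ xRz) → ∃w (y = w ∧ zR³w)).

∀x ∀y ∀z ((xR²y ∧ xRz) → ∃w (y = w ∧ zR³w))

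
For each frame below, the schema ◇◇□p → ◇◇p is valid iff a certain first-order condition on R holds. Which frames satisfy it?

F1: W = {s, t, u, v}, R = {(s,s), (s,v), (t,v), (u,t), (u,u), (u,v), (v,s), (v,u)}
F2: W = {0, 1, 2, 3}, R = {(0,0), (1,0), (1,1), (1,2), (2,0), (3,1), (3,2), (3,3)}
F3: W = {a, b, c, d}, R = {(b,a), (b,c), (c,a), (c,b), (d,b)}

Frame correspondent (Sahlqvist): ∀x ∀y (xR²y → ∃w (yRw ∧ xR²w)) — i.e. a generalized confluence (Geach) condition.
F1: satisfies the condition.
F2: satisfies the condition.
F3: fails — bR²a but no w with aRw and bR²w.

F1, F2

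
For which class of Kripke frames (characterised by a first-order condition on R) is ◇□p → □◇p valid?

Suppose ◇□p→□◇p is valid. Take Rxy, Rxz and set V(p)={w : Ryw}. Then □p at y so ◇□p at x, so □◇p at x, so ◇p at z, giving w with Rzw and Ryw.
Conversely, any frame satisfying ∀x ∀y ∀z (Rxy ∧ Rxz → ∃w (Ryw ∧ Rzw)) validates the schema.
Frame condition: ∀x ∀y ∀z (Rxy ∧ Rxz → ∃w (Ryw ∧ Rzw)).

convergence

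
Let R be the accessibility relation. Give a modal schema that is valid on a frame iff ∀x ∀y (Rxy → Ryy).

□(□ψ → ψ)

A defining formula is □(□ψ → ψ) (the T□ axiom).
Suppose □(□ψ→ψ) is valid. Take Rxy and set V(ψ)={w : Ryw}. Then at y, □ψ holds; since □(□ψ→ψ) at x, □ψ→ψ at y, so ψ at y, i.e. Ryy.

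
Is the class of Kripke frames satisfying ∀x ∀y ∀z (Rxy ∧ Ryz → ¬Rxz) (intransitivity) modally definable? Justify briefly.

Modal frame validity is preserved under surjective bounded morphisms.
The 7-cycle (worlds w0,w1,w2,w3,w4,w5,w6 with w0→w1→w2→w3→w4→w5→w6→w0) is intransitive. Mapping every world to a single reflexive point • is a surjective bounded morphism; the reflexive point is not intransitive (R••∧R•• but R••).
So no modal formula (or set of formulas) defines exactly the intransitive frames.

No — not modally definable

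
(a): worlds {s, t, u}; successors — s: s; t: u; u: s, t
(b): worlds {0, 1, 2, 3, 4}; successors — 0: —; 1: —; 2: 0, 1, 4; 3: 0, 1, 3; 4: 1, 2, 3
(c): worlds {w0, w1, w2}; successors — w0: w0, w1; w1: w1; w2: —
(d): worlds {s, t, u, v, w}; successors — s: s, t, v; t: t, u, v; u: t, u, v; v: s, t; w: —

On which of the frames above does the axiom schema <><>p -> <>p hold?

(c)

Frame correspondent (Sahlqvist): forall x forall y forall z (Rxy & Ryz -> Rxz) — i.e. transitivity.
(a): fails — Rut and Rtu but not Ruu.
(b): fails — R43 and R30 but not R40.
(c): satisfies the condition.
(d): fails — Ruv and Rvs but not Rus.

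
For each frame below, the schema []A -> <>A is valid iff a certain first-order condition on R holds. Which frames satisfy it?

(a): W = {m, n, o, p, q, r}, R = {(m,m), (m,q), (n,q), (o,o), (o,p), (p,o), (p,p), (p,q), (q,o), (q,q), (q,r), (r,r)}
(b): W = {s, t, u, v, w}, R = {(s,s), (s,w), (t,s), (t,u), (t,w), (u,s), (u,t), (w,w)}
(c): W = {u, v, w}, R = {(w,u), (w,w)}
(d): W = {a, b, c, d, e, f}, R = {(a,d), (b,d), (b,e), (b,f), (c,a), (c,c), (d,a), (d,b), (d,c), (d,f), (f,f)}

(a)

Frame correspondent (Sahlqvist): forall x exists y Rxy — i.e. seriality.
(a): satisfies the condition.
(b): fails — world v has no successor.
(c): fails — world u has no successor.
(d): fails — world e has no successor.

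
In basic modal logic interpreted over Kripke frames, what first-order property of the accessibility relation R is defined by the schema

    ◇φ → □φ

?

This is the CD axiom.
Its frame correspondent is partial functionality — ∀x ∀y ∀z (Rxy ∧ Rxz → y = z).

partial functionality: ∀x ∀y ∀z (Rxy ∧ Rxz → y = z)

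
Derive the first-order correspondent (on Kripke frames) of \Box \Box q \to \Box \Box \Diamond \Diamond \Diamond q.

\forall x \forall z (x R^2 z \to \exists w (x R^2 w \wedge z R^3 w))

This is a Sahlqvist (Geach-type) schema ◇^0□^2q → □^2◇^3q.
First-order correspondent: \forall x \forall z (x R^2 z \to \exists w (x R^2 w \wedge z R^3 w)).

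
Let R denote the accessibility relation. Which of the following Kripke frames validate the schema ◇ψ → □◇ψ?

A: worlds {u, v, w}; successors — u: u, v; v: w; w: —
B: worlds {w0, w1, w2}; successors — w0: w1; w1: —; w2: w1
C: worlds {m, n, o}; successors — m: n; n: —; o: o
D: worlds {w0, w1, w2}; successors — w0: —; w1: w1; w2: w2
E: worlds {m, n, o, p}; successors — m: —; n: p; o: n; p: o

This is the axiom for the Euclidean property; its first-order frame correspondent is ∀x ∀y ∀z (Rxy ∧ Rxz → Ryz).
A: fails — Ruv and Ruv but not Rvv.
B: fails — Rw0w1 and Rw0w1 but not Rw1w1.
C: fails — Rmn and Rmn but not Rnn.
D: satisfies the condition.
E: fails — Rnp and Rnp but not Rpp.
Valid on: D.

D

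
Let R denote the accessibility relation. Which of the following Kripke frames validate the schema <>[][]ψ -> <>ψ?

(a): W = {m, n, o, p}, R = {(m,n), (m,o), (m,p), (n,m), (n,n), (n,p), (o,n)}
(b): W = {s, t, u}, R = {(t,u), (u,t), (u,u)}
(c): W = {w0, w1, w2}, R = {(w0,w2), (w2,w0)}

(b), (c)

This is the axiom for a generalized confluence (Geach) condition; its first-order frame correspondent is forall x forall y (xRy -> exists w (y R^2 w & xRw)).
(a): fails — mRp but no w with pR²w and mRw.
(b): satisfies the condition.
(c): satisfies the condition.
Valid on: (b), (c).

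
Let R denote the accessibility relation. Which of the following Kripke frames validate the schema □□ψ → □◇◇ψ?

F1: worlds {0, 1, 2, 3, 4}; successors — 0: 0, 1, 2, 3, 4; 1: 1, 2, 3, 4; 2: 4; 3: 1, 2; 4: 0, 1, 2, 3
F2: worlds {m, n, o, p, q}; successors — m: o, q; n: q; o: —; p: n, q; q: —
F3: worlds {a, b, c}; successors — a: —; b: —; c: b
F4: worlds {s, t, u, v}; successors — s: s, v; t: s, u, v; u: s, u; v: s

The schema corresponds to a generalized confluence (Geach) condition: ∀x ∀z (xRz → ∃w (xR²w ∧ zR²w)).
F1: ✓.
F2: fails — mRo but no w with mR²w and oR²w.
F3: fails — cRb but no w with cR²w and bR²w.
F4: ✓.

F1, F4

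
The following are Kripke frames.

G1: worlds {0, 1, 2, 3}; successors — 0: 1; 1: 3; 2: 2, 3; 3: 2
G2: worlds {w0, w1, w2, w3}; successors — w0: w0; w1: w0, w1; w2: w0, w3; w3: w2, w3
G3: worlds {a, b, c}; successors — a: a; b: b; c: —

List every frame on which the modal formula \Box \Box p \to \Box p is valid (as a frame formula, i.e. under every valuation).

This is the axiom for density; its first-order frame correspondent is \forall x \forall y (Rxy \to \exists z (Rxz \wedge Rzy)).
G1: fails — R01 but no z with R0z and Rz1.
G2: satisfies the condition.
G3: satisfies the condition.
Valid on: G2, G3.

G2, G3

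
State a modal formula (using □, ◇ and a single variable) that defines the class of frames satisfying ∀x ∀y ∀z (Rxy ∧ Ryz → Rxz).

The condition is transitivity. The 4 schema □ψ → □□ψ defines it.
Suppose □ψ→□□ψ is valid. Take Rxy, Ryz and set V(ψ)={w : Rxw}. Then □ψ at x, so □□ψ at x, so □ψ at y, so ψ at z, i.e. Rxz.

□ψ → □□ψ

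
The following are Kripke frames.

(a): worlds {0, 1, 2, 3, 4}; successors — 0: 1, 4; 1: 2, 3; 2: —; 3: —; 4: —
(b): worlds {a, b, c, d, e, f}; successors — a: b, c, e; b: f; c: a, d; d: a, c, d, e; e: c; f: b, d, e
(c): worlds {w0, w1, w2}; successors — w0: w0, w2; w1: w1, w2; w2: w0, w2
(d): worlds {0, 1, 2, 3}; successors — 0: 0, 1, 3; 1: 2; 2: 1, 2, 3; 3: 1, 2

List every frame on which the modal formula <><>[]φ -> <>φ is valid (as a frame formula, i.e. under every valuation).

(c)

Frame correspondent (Sahlqvist): forall x forall y (x R^2 y -> exists w (yRw & xRw)) — i.e. a generalized confluence (Geach) condition.
(a): fails — 0R²2 but no w with 2Rw and 0Rw.
(b): fails — aR²c but no w with cRw and aRw.
(c): satisfies the condition.
(d): fails — 0R²1 but no w with 1Rw and 0Rw.
Valid on: (c).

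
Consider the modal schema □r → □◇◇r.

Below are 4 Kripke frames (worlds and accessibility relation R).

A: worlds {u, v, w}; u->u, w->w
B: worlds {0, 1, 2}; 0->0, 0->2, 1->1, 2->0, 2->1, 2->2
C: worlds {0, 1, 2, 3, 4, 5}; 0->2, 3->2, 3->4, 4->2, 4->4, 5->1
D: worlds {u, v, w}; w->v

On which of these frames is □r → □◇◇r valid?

A, B

The schema corresponds to a generalized confluence (Geach) condition: ∀x ∀z (xRz → ∃w (xRw ∧ zR²w)).
A: satisfies the condition.
B: satisfies the condition.
C: fails — 0R2 but no w with 0Rw and 2R²w.
D: fails — wRv but no t with wRt and vR²t.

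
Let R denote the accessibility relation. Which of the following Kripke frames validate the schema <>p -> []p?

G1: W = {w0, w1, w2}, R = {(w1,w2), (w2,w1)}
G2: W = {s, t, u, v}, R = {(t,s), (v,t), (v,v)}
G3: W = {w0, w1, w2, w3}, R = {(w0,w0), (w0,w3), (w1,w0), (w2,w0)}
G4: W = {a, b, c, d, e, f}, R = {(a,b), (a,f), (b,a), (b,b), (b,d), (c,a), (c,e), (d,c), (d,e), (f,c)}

Frame correspondent (Sahlqvist): forall x forall y forall z (Rxy & Rxz -> y = z) — i.e. partial functionality.
G1: holds.
G2: fails — v sees both t and v.
G3: fails — w0 sees both w0 and w3.
G4: fails — a sees both b and f.

G1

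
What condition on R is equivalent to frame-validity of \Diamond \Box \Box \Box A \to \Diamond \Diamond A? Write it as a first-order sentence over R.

This is a Sahlqvist (Geach-type) schema ◇^1□^3A → □^0◇^2A.
First-order correspondent: \forall x \forall y (xRy \to \exists w (y R^3 w \wedge x R^2 w)).

\forall x \forall y (xRy \to \exists w (y R^3 w \wedge x R^2 w))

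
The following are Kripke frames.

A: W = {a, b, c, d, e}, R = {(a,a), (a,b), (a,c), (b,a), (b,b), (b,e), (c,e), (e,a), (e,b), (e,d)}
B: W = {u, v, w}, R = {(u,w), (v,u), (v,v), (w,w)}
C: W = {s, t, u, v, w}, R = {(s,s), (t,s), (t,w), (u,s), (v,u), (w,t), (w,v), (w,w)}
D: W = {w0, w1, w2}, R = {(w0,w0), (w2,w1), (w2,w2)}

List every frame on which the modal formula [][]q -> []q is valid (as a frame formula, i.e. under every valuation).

Frame correspondent (Sahlqvist): forall x forall y (Rxy -> exists z (Rxz & Rzy)) — i.e. density.
A: fails — Red but no z with Rez and Rzd.
B: holds.
C: fails — Rvu but no z with Rvz and Rzu.
D: holds.

B, D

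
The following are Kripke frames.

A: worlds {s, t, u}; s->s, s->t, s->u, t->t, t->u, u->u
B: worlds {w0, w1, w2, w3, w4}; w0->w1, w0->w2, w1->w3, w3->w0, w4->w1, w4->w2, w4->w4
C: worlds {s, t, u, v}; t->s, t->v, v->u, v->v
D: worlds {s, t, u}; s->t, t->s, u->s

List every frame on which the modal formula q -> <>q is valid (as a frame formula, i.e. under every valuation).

Frame correspondent (Sahlqvist): forall x Rxx — i.e. reflexivity.
A: holds.
B: fails — world w0 does not see itself.
C: fails — world s does not see itself.
D: fails — world s does not see itself.

A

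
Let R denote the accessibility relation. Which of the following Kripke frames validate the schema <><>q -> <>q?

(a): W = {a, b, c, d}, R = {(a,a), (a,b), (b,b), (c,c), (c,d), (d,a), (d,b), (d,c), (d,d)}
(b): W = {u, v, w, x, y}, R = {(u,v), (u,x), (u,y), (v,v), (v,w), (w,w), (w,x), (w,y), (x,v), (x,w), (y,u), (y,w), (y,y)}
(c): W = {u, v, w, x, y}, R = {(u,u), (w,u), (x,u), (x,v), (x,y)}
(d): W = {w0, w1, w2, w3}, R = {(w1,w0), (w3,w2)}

This is the axiom for transitivity; its first-order frame correspondent is forall x forall y forall z (Rxy & Ryz -> Rxz).
(a): fails — Rcd and Rdb but not Rcb.
(b): fails — Ruv and Rvw but not Ruw.
(c): holds.
(d): holds.
Valid on: (c), (d).

(c), (d)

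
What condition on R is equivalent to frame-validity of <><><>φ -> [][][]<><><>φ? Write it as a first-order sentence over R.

forall x forall y forall z ((x R^3 y & x R^3 z) -> exists w (y = w & z R^3 w))

This is a Sahlqvist (Geach-type) schema ◇^3□^0φ → □^3◇^3φ.
Minimal-valuation argument: fix x; take any y with xR^3y and any z with xR^3z. Set V(φ) to the set of worlds R-reachable from y in exactly 0 steps. Then □^0φ holds at y, so the antecedent holds at x; validity forces ◇^3φ at z, giving a w with zR^3w and yR^0w.
First-order correspondent: forall x forall y forall z ((x R^3 y & x R^3 z) -> exists w (y = w & z R^3 w)).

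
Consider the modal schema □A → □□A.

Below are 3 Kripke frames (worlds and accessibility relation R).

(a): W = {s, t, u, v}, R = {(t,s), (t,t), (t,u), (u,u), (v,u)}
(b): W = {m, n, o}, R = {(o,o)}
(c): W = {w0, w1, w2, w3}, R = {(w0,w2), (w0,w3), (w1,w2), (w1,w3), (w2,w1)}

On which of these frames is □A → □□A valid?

(a), (b)

Frame correspondent (Sahlqvist): ∀x ∀y ∀z (Rxy ∧ Ryz → Rxz) — i.e. transitivity.
(a): satisfies the condition.
(b): satisfies the condition.
(c): fails — Rw1w2 and Rw2w1 but not Rw1w1.
Valid on: (a), (b).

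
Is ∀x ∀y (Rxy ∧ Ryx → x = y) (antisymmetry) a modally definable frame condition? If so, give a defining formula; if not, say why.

Any modally definable frame class is closed under surjective bounded morphisms.
The 4-cycle (worlds w0,w1,w2,w3 with w0→w1→w2→w3→w0) is antisymmetric. Sending even-indexed worlds to a and odd-indexed worlds to b is a surjective bounded morphism onto the two-world frame with a↔b, which is not antisymmetric.
So no modal formula (or set of formulas) defines exactly the antisymmetric frames.

Not modally definable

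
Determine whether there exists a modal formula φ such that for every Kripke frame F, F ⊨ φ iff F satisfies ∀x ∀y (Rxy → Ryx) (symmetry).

Yes, by p → □◇p

This is a Sahlqvist condition; the B axiom p → □◇p defines it.
Suppose p→□◇p is valid. Take Rxy and set V(p)={x}. Then p at x, so □◇p at x, so ◇p at y, so some z with Ryz has p; z=x, i.e. Ryx.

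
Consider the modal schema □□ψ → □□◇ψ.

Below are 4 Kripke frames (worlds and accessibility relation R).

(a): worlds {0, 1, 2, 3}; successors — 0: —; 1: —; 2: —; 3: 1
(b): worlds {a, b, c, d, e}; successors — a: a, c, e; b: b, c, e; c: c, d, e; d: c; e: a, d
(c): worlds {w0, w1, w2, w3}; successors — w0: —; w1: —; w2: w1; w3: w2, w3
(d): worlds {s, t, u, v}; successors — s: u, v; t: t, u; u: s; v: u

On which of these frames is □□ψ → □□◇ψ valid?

This is the axiom for a generalized confluence (Geach) condition; its first-order frame correspondent is ∀x ∀z (xR²z → ∃w (xR²w ∧ zRw)).
(a): ✓.
(b): ✓.
(c): fails — w3R²w1 but no w with w3R²w and w1Rw.
(d): fails — uR²u but no w with uR²w and uRw.
Valid on: (a), (b).

(a), (b)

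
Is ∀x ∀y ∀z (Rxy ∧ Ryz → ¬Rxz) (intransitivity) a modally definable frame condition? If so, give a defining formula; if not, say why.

Not definable by any modal formula

Modal frame validity is preserved under surjective bounded morphisms.
The 7-cycle (worlds w0,w1,w2,w3,w4,w5,w6 with w0→w1→w2→w3→w4→w5→w6→w0) is intransitive. Mapping every world to a single reflexive point • is a surjective bounded morphism; the reflexive point is not intransitive (R••∧R•• but R••).
So no modal formula (or set of formulas) defines exactly the intransitive frames.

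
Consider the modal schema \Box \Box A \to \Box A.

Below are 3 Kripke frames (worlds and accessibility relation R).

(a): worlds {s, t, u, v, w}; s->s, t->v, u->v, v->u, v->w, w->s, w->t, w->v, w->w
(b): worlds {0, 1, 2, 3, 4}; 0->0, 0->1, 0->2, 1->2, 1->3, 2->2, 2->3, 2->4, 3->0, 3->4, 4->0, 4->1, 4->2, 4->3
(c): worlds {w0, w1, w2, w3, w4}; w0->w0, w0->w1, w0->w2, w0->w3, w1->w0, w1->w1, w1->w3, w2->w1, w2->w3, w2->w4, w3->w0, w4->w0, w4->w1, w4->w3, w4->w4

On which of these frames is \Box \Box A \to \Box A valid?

Frame correspondent (Sahlqvist): \forall x \forall y (Rxy \to \exists z (Rxz \wedge Rzy)) — i.e. density.
(a): fails — Ruv but no z with Ruz and Rzv.
(b): fails — R34 but no z with R3z and Rz4.
(c): holds.
Valid on: (c).

(c)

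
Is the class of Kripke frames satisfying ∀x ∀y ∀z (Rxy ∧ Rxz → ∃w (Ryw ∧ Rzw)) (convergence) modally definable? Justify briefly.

The condition is convergence. A defining modal formula is ◇□r → □◇r.
Suppose ◇□r→□◇r is valid. Take Rxy, Rxz and set V(r)={w : Ryw}. Then □r at y so ◇□r at x, so □◇r at x, so ◇r at z, giving w with Rzw and Ryw.

Definable; ◇□r → □◇r defines it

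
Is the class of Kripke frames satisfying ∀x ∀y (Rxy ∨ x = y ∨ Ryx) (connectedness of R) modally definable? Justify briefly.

Not definable by any modal formula

Modal frame validity is preserved under disjoint unions.
Take 3 disjoint single-world reflexive frames: each is trivially connected, but their disjoint union has 3 worlds with no edge between distinct components, so it is not connected.
Hence connectedness of R is not modally definable.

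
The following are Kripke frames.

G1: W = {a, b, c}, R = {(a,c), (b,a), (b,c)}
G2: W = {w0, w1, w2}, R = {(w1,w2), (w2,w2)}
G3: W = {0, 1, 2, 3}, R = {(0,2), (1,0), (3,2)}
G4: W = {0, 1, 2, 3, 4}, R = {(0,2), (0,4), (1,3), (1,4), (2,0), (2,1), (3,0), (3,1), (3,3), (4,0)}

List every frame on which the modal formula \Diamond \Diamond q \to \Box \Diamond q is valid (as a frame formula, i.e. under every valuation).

G2, G3

The schema corresponds to a generalized confluence (Geach) condition: \forall x \forall y \forall z ((x R^2 y \wedge xRz) \to \exists w (y = w \wedge zRw)).
G1: fails — bR²c, bRc but no w with c=w and cRw.
G2: ✓.
G3: ✓.
G4: fails — 0R²1, 0R4 but no w with 1=w and 4Rw.
Valid on: G2, G3.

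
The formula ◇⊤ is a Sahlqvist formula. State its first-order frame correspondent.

seriality

This schema is equivalent to the D axiom □ψ → ◇ψ.
It corresponds to seriality: ∀x ∃y Rxy.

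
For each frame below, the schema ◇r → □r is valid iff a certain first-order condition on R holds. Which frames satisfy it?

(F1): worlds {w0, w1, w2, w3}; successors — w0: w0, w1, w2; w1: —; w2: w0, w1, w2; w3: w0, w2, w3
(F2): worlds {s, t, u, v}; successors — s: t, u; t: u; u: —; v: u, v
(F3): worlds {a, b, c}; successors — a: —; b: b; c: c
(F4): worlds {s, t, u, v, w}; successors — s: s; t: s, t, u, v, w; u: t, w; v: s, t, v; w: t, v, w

(F3)

This is the axiom for partial functionality; its first-order frame correspondent is ∀x ∀y ∀z (Rxy ∧ Rxz → y = z).
(F1): fails — w0 sees both w0 and w1.
(F2): fails — s sees both t and u.
(F3): ✓.
(F4): fails — t sees both s and t.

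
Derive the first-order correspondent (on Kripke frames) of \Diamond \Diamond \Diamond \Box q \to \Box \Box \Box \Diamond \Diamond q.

This is a Sahlqvist (Geach-type) schema ◇^3□^1q → □^3◇^2q.
First-order correspondent: \forall x \forall y \forall z ((x R^3 y \wedge x R^3 z) \to \exists w (yRw \wedge z R^2 w)).

\forall x \forall y \forall z ((x R^3 y \wedge x R^3 z) \to \exists w (yRw \wedge z R^2 w))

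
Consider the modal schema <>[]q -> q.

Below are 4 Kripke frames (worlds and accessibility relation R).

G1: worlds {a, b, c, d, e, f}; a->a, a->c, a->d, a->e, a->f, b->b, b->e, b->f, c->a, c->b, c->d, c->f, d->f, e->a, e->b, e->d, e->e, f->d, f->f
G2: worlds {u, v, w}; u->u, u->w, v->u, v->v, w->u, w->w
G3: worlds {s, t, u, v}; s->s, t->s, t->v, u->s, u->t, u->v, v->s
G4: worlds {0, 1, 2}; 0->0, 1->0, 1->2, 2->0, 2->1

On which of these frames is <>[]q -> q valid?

Frame correspondent (Sahlqvist): forall x forall y (xRy -> exists w (yRw & x = w)) — i.e. a generalized confluence (Geach) condition.
G1: fails — aRd but no w with dRw and a=w.
G2: fails — vRu but no t with uRt and v=t.
G3: fails — tRs but no w with sRw and t=w.
G4: fails — 1R0 but no w with 0Rw and 1=w.

none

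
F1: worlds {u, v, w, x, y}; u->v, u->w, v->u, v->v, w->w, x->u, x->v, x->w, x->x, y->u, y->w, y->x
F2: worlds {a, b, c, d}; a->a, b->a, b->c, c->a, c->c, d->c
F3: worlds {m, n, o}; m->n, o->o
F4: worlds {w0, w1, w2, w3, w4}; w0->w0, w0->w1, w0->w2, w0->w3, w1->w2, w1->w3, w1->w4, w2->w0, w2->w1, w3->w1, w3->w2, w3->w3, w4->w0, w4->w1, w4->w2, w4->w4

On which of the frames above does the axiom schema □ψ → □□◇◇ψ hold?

The schema corresponds to a generalized confluence (Geach) condition: ∀x ∀z (xR²z → ∃w (xRw ∧ zR²w)).
F1: fails — vR²w but no t with vRt and wR²t.
F2: fails — dR²a but no w with dRw and aR²w.
F3: ✓.
F4: ✓.
Valid on: F3, F4.

F3, F4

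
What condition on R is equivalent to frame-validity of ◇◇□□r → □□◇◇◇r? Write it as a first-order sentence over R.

This is a Sahlqvist (Geach-type) schema ◇^2□^2r → □^2◇^3r.
First-order correspondent: ∀x ∀y ∀z ((xR²y ∧ xR²z) → ∃w (yR²w ∧ zR³w)).

∀x ∀y ∀z ((xR²y ∧ xR²z) → ∃w (yR²w ∧ zR³w))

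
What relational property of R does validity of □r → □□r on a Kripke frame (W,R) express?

transitivity: ∀x ∀y ∀z (Rxy ∧ Ryz → Rxz)

Suppose □r→□□r is valid. Take Rxy, Ryz and set V(r)={w : Rxw}. Then □r at x, so □□r at x, so □r at y, so r at z, i.e. Rxz.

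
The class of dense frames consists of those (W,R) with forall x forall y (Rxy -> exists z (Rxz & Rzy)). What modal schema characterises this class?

A defining formula is □□q → □q (the C4 axiom).

□□q → □q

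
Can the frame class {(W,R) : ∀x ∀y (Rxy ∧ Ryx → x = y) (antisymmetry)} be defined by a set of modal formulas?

Not modally definable

Modal frame validity is preserved under surjective bounded morphisms.
The 4-cycle (worlds 0,1,2,3 with 0→1→2→3→0) is antisymmetric. Sending even-indexed worlds to • and odd-indexed worlds to ∘ is a surjective bounded morphism onto the two-world frame with •↔∘, which is not antisymmetric.
So the class is not modally definable.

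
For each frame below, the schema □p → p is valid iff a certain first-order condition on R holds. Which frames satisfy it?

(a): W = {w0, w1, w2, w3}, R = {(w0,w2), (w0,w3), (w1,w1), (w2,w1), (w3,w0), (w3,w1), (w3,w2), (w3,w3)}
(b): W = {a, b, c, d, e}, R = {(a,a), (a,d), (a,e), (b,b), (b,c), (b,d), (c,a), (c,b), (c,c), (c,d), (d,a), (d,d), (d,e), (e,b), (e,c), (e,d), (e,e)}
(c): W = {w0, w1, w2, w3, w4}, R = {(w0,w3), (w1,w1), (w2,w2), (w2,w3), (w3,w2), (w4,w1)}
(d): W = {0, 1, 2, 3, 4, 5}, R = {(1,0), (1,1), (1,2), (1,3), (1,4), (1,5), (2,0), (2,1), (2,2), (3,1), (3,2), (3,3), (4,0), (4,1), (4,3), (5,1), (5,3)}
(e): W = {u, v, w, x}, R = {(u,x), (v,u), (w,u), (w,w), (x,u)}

The schema corresponds to reflexivity: ∀x Rxx.
(a): fails — world w0 does not see itself.
(b): satisfies the condition.
(c): fails — world w0 does not see itself.
(d): fails — world 0 does not see itself.
(e): fails — world u does not see itself.
Valid on: (b).

(b)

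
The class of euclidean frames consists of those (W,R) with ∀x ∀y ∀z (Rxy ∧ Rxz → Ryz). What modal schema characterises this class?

◇q → □◇q

This is the Euclidean property; the standard corresponding axiom is 5: ◇q → □◇q.
Suppose ◇q→□◇q is valid. Take Rxy, Rxz and set V(q)={y}. Then ◇q at x, so □◇q at x, so ◇q at z, so some w with Rzw has q; w=y, i.e. Rzy. By symmetry of the argument, Ryz.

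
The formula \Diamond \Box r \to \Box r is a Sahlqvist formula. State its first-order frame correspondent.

This is frame-equivalent to ◇r → □◇r (substitute ¬r for r and contrapose).
Suppose ◇r→□◇r is valid. Take Rxy, Rxz and set V(r)={y}. Then ◇r at x, so □◇r at x, so ◇r at z, so some w with Rzw has r; w=y, i.e. Rzy. By symmetry of the argument, Ryz.

the Euclidean property: \forall x \forall y \forall z (Rxy \wedge Rxz \to Ryz)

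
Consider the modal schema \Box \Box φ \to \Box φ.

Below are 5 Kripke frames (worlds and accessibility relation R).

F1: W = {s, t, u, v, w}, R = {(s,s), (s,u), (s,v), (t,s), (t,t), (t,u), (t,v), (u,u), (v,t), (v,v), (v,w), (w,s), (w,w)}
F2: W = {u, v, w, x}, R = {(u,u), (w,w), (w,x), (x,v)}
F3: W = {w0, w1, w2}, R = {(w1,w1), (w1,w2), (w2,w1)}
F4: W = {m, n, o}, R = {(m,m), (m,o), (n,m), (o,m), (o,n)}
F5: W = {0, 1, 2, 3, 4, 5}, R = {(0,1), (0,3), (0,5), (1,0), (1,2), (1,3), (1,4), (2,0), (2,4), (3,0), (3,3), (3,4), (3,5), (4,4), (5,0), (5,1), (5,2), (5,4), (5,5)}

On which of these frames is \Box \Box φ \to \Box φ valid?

This is the axiom for density; its first-order frame correspondent is \forall x \forall y (Rxy \to \exists z (Rxz \wedge Rzy)).
F1: ✓.
F2: fails — Rxv but no z with Rxz and Rzv.
F3: ✓.
F4: fails — Ron but no z with Roz and Rzn.
F5: fails — R12 but no z with R1z and Rz2.

F1, F3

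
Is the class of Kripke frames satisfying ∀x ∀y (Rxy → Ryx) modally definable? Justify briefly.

The condition is symmetry. A defining modal formula is q → □◇q.
Suppose q→□◇q is valid. Take Rxy and set V(q)={x}. Then q at x, so □◇q at x, so ◇q at y, so some z with Ryz has q; z=x, i.e. Ryx.

Yes, by q → □◇q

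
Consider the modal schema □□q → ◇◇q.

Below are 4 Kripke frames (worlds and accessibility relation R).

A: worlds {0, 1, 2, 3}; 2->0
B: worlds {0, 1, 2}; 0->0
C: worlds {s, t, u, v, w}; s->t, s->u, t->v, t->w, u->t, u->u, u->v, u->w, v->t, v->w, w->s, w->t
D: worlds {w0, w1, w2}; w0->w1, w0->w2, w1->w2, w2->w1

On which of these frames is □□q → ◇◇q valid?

The schema corresponds to a generalized confluence (Geach) condition: ∀x ∃w (xR²w ∧ xR²w).
A: fails — at 0 but no w with 0R²w and 0R²w.
B: fails — at 1 but no w with 1R²w and 1R²w.
C: ✓.
D: ✓.
Valid on: C, D.

C, D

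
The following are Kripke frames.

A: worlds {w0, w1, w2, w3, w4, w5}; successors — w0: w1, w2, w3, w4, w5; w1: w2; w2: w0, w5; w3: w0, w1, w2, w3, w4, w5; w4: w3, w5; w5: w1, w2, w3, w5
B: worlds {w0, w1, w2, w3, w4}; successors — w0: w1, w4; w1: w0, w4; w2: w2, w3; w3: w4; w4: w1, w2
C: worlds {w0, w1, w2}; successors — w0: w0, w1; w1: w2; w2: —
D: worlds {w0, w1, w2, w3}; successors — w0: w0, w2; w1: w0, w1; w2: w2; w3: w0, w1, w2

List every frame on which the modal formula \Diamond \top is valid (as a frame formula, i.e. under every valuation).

A, B, D

The schema corresponds to seriality: \forall x \exists y Rxy.
A: holds.
B: holds.
C: fails — world w2 has no successor.
D: holds.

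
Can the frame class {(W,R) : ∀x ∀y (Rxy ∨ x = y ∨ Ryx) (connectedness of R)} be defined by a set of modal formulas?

Modal frame validity is preserved under disjoint unions.
Take 2 disjoint single-world reflexive frames: each is trivially connected, but their disjoint union has 2 worlds with no edge between distinct components, so it is not connected.
So the class is not modally definable.

Not definable by any modal formula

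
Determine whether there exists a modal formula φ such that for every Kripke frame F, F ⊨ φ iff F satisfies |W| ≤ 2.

No — not modally definable

Any modally definable frame class is closed under disjoint unions.
Any modal formula valid on each of 3 disjoint one-world frames is valid on their disjoint union (validity is preserved under disjoint unions). Each one-world frame has |W|=1≤2, but the union has |W|=3.
So no modal formula (or set of formulas) defines exactly the |W|≤2 frames.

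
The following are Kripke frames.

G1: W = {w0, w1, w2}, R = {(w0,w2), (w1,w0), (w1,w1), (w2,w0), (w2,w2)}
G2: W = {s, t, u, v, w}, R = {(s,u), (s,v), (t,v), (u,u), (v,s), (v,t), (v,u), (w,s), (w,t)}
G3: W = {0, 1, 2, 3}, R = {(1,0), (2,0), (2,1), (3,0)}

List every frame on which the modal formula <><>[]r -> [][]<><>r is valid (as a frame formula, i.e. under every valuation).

G1

The schema corresponds to a generalized confluence (Geach) condition: forall x forall y forall z ((x R^2 y & x R^2 z) -> exists w (yRw & z R^2 w)).
G1: holds.
G2: fails — sR²t, sR²s but no w* with tRw* and sR²w*.
G3: fails — 2R²0, 2R²0 but no w with 0Rw and 0R²w.
Valid on: G1.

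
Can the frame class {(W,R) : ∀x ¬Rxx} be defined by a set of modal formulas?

Not definable by any modal formula

Any modally definable frame class is closed under surjective bounded morphisms.
The 3-cycle (worlds w0,w1,w2 with w0→w1→w2→w0) is irreflexive, and the map sending every world to a single reflexive point • is a surjective bounded morphism (forth: every edge maps to (•,•); back: every world has a successor). So any modal formula valid on the 3-cycle is also valid on the reflexive point, which is not irreflexive.
So the class is not modally definable.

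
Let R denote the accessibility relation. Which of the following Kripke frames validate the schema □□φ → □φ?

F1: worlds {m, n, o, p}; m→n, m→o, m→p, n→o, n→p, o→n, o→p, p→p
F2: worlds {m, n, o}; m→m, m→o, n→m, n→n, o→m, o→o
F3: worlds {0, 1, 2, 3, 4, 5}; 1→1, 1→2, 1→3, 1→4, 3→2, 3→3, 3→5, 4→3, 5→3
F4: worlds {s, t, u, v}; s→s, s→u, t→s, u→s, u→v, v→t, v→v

F2, F3, F4

The schema corresponds to density: ∀x ∀y (Rxy → ∃z (Rxz ∧ Rzy)).
F1: fails — Ron but no z with Roz and Rzn.
F2: condition met.
F3: condition met.
F4: condition met.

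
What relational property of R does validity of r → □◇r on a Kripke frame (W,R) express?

Symmetry

This schema is the B axiom.
Its frame correspondent is symmetry — ∀x ∀y (Rxy → Ryx).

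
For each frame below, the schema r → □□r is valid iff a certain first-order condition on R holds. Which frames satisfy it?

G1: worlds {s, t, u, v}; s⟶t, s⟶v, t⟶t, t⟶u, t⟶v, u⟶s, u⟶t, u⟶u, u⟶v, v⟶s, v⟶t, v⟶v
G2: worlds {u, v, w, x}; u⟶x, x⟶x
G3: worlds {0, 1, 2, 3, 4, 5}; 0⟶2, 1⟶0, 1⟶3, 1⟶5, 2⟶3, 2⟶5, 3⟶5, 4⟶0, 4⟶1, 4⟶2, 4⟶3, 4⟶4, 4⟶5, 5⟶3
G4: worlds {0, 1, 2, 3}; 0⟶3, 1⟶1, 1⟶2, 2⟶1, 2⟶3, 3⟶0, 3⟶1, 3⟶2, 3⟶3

Frame correspondent (Sahlqvist): ∀x ∀z (xR²z → ∃w (x = w ∧ z = w)) — i.e. a generalized confluence (Geach) condition.
G1: fails — sR²t but s ≠ t.
G2: fails — uR²x but u ≠ x.
G3: fails — 0R²3 but 0 ≠ 3.
G4: fails — 0R²1 but 0 ≠ 1.
Valid on no frame.

none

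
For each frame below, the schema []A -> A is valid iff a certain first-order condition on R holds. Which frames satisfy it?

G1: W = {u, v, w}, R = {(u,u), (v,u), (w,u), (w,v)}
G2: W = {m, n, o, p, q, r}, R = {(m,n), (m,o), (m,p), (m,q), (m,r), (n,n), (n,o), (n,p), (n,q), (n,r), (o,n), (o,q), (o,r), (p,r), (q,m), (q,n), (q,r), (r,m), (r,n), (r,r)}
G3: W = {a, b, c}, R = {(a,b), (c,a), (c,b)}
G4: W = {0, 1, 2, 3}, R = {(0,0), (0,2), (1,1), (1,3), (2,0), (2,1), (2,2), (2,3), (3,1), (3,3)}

Frame correspondent (Sahlqvist): forall x Rxx — i.e. reflexivity.
G1: fails — world v does not see itself.
G2: fails — world m does not see itself.
G3: fails — world a does not see itself.
G4: ✓.
Valid on: G4.

G4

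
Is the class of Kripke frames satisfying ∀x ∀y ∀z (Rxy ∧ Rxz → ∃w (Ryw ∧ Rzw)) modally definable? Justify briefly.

Yes: it is convergence, defined by the .2 schema ◇□p → □◇p.
Suppose ◇□p→□◇p is valid. Take Rxy, Rxz and set V(p)={w : Ryw}. Then □p at y so ◇□p at x, so □◇p at x, so ◇p at z, giving w with Rzw and Ryw.

Yes — defined by ◇□p → □◇p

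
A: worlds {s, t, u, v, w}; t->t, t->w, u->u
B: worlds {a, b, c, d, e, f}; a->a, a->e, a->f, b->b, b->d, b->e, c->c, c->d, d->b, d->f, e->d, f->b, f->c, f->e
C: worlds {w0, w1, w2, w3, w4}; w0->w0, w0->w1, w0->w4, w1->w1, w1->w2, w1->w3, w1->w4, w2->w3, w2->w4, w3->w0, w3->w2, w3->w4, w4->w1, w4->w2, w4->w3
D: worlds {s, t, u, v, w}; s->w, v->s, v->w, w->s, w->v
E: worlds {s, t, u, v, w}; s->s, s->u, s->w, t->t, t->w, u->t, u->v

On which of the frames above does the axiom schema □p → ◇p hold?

The schema corresponds to seriality: ∀x ∃y Rxy.
A: fails — world s has no successor.
B: condition met.
C: condition met.
D: fails — world t has no successor.
E: fails — world v has no successor.
Valid on: B, C.

B, C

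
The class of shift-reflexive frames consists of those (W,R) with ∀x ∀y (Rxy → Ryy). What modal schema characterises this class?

□(□r → r)

This is shift-reflexivity; the standard corresponding axiom is T□: □(□r → r).
Suppose □(□r→r) is valid. Take Rxy and set V(r)={w : Ryw}. Then at y, □r holds; since □(□r→r) at x, □r→r at y, so r at y, i.e. Ryy.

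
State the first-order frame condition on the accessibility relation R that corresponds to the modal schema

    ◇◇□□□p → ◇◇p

This is a Sahlqvist (Geach-type) schema ◇^2□^3p → □^0◇^2p.
Minimal-valuation argument: fix x; take any y with xR^2y and any z with xR^0z. Set V(p) to the set of worlds R-reachable from y in exactly 3 steps. Then □^3p holds at y, so the antecedent holds at x; validity forces ◇^2p at z, giving a w with zR^2w and yR^3w.
First-order correspondent: ∀x ∀y (xR²y → ∃w (yR³w ∧ xR²w)).

∀x ∀y (xR²y → ∃w (yR³w ∧ xR²w))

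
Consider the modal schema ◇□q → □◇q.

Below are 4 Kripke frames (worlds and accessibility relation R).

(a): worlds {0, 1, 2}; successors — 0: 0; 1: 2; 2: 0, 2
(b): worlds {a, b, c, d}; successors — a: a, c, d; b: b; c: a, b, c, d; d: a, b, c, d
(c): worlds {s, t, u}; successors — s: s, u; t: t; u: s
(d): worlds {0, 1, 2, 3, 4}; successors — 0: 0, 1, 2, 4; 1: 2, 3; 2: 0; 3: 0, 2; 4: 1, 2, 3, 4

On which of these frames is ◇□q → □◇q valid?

(a), (c)

Frame correspondent (Sahlqvist): ∀x ∀y ∀z (Rxy ∧ Rxz → ∃w (Ryw ∧ Rzw)) — i.e. convergence.
(a): satisfies the condition.
(b): fails — Rcb and Rca but b and a have no common successor.
(c): satisfies the condition.
(d): fails — R02 and R01 but 2 and 1 have no common successor.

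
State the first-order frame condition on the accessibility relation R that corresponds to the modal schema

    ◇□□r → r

∀x ∀y (xRy → ∃w (yR²w ∧ x = w))

This is a Sahlqvist (Geach-type) schema ◇^1□^2r → □^0◇^0r.
First-order correspondent: ∀x ∀y (xRy → ∃w (yR²w ∧ x = w)).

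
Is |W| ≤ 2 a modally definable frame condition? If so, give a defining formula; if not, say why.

If a class were modally definable it would be closed under disjoint unions (Goldblatt–Thomason).
Any modal formula valid on each of 3 disjoint one-world frames is valid on their disjoint union (validity is preserved under disjoint unions). Each one-world frame has |W|=1≤2, but the union has |W|=3.
So no modal formula (or set of formulas) defines exactly the |W|≤2 frames.

Not definable by any modal formula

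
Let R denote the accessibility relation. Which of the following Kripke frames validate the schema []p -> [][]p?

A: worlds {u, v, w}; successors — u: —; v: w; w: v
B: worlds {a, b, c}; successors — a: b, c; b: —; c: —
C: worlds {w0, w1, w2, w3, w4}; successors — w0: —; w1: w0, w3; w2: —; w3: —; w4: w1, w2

B

This is the axiom for transitivity; its first-order frame correspondent is forall x forall y forall z (Rxy & Ryz -> Rxz).
A: fails — Rwv and Rvw but not Rww.
B: satisfies the condition.
C: fails — Rw4w1 and Rw1w0 but not Rw4w0.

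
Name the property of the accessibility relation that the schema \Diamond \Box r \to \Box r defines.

The Euclidean property

Equivalently (dual form): ◇r → □◇r.
Suppose ◇r→□◇r is valid. Take Rxy, Rxz and set V(r)={y}. Then ◇r at x, so □◇r at x, so ◇r at z, so some w with Rzw has r; w=y, i.e. Rzy. By symmetry of the argument, Ryz.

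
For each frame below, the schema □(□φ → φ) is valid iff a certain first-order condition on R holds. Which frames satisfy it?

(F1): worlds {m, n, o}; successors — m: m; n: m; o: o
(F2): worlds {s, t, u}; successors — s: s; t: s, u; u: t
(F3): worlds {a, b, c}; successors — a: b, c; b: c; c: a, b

(F1)

This is the axiom for shift-reflexivity; its first-order frame correspondent is ∀x ∀y (Rxy → Ryy).
(F1): satisfies the condition.
(F2): fails — Rut but not Rtt.
(F3): fails — Rbc but not Rcc.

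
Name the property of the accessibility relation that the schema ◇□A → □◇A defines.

convergence: ∀x ∀y ∀z (Rxy ∧ Rxz → ∃w (Ryw ∧ Rzw))

Suppose ◇□A→□◇A is valid. Take Rxy, Rxz and set V(A)={w : Ryw}. Then □A at y so ◇□A at x, so □◇A at x, so ◇A at z, giving w with Rzw and Ryw.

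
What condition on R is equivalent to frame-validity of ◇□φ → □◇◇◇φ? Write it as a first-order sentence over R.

∀x ∀y ∀z ((xRy ∧ xRz) → ∃w (yRw ∧ zR³w))

This is a Sahlqvist (Geach-type) schema ◇^1□^1φ → □^1◇^3φ.
First-order correspondent: ∀x ∀y ∀z ((xRy ∧ xRz) → ∃w (yRw ∧ zR³w)).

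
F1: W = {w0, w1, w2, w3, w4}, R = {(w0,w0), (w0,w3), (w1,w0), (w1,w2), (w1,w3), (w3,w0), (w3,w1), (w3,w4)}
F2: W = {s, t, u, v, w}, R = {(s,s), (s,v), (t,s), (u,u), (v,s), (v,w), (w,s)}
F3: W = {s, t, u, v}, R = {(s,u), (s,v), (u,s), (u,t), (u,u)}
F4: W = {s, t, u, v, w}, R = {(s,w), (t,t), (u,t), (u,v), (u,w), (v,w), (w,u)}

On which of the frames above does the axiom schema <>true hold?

The schema corresponds to seriality: forall x exists y Rxy.
F1: fails — world w2 has no successor.
F2: satisfies the condition.
F3: fails — world t has no successor.
F4: satisfies the condition.

F2, F4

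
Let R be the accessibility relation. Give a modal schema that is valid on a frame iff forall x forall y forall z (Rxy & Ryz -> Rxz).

□s → □□s

The condition is transitivity. The 4 schema □s → □□s defines it.
Suppose □s→□□s is valid. Take Rxy, Ryz and set V(s)={w : Rxw}. Then □s at x, so □□s at x, so □s at y, so s at z, i.e. Rxz.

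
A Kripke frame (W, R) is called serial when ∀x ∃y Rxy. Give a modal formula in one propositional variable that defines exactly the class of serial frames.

A defining formula is □s → ◇s (the D axiom).
Suppose □s→◇s is valid. At any x set V(s)=W. Then □s at x, so ◇s at x, so x has a successor.

□s → ◇s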